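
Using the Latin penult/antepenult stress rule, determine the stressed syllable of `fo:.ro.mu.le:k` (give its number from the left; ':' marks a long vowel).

2

Classical Latin: stress the penult if heavy (long vowel or closed), else the antepenult.
Weights: 2 ro L, 3 mu L, 4 le:k H.
The penult (syllable 3, mu) is light, so stress falls on the antepenult (syllable 2, ro).
Stress on syllable 2: fo:.ˈro.mu.le:k.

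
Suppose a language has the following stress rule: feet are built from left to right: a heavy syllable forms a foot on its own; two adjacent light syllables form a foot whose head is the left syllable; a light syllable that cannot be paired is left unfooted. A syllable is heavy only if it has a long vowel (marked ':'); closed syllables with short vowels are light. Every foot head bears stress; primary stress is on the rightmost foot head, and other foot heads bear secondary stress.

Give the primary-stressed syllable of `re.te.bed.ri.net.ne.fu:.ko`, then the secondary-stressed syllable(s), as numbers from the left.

Weights: 1 re L, 2 te L, 3 bed L, 4 ri L, 5 net L, 6 ne L, 7 fu: H, 8 ko L.
Parse left to right (heavy = foot alone; LL = one foot; stranded L unfooted): (ˈre.te) (ˈbed.ri) (ˈnet.ne) (ˈfu:) ko.
Foot heads: 1, 3, 5, 7.
Primary stress on the rightmost head = syllable 7.
Secondary stress on 1, 3, 5: ˌre.te.ˌbed.ri.ˌnet.ne.ˈfu:.ko.

primary 7, secondary 1, 3, 5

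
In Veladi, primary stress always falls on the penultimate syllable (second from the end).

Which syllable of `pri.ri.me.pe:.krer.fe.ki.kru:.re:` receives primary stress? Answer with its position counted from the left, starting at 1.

The word has 9 syllables; the penultimate syllable (second from the end) is syllable 8 (kru:).
Primary stress: syllable 8 → pri.ri.me.pe:.krer.fe.ki.ˈkru:.re:.

8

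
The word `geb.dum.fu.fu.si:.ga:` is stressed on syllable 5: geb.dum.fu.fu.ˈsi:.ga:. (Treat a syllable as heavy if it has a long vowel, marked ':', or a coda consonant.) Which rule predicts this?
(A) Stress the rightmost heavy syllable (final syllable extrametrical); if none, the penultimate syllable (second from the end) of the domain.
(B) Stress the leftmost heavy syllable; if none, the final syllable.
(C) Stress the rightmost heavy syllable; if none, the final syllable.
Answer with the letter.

Rule A → syllable 5 ✓.
Rule B → syllable 1 (observed: 5).
Rule C → syllable 6 (observed: 5).

A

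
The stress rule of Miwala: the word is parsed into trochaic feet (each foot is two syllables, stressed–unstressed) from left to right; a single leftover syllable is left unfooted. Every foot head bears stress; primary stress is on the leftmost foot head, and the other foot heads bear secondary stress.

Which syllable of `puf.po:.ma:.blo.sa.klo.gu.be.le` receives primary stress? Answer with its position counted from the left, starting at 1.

Parse left to right into trochaic (ˈσσ) feet: (ˈpuf.po:) (ˈma:.blo) (ˈsa.klo) (ˈgu.be) le. Syllable 9 is left unfooted.
Foot heads (stressed positions): 1, 3, 5, 7.
End Rule Leftmost: primary stress on the leftmost head = syllable 1.
Primary stress: syllable 1 → ˈpuf.po:.ma:.blo.sa.klo.gu.be.le.

1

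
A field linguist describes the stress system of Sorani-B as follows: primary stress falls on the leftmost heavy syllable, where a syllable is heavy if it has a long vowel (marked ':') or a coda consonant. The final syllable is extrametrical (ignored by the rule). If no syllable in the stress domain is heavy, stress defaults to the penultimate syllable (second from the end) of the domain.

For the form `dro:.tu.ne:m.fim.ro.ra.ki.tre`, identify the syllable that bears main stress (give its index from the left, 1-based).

The final syllable (8, tre) is extrametrical; the stress domain is syllables 1–7.
Weights: 1 dro: H, 2 tu L, 3 ne:m H, 4 fim H, 5 ro L, 6 ra L, 7 ki L.
Heavy syllables in the domain: 1, 3, 4. The leftmost is syllable 1 (dro:).
Primary stress: syllable 1 → ˈdro:.tu.ne:m.fim.ro.ra.ki.tre.

1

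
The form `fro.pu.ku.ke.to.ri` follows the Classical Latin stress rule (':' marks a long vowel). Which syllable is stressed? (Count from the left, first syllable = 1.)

4

Classical Latin: stress the penult if heavy (long vowel or closed), else the antepenult.
Weights: 4 ke L, 5 to L, 6 ri L.
The penult (syllable 5, to) is light, so stress falls on the antepenult (syllable 4, ke).
Stress on syllable 4: fro.pu.ku.ˈke.to.ri.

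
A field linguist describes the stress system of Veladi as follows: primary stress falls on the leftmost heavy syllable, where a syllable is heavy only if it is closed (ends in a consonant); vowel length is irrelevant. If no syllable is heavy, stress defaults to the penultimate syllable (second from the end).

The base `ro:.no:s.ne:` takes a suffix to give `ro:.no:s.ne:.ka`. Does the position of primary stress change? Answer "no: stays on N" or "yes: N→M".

Base `ro:.no:s.ne:` (3 syllables):
  Weights: 1 ro: L, 2 no:s H, 3 ne: L.
  Heavy syllables in the domain: 2. The leftmost is syllable 2 (no:s).
  → primary stress on syllable 2.
Suffixed `ro:.no:s.ne:.ka` (4 syllables):
  Weights: 1 ro: L, 2 no:s H, 3 ne: L, 4 ka L.
  Heavy syllables in the domain: 2. The leftmost is syllable 2 (no:s).
  → primary stress on syllable 2.

no: stays on 2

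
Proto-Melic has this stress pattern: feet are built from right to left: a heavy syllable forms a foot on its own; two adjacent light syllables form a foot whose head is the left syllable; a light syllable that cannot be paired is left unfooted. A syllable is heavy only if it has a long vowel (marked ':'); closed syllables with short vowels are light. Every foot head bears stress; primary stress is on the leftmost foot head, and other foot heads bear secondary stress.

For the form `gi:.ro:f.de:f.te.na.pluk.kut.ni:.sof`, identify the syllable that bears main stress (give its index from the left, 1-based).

Weights: 1 gi: H, 2 ro:f H, 3 de:f H, 4 te L, 5 na L, 6 pluk L, 7 kut L, 8 ni: H, 9 sof L.
Parse right to left (heavy = foot alone; LL = one foot; stranded L unfooted): (ˈgi:) (ˈro:f) (ˈde:f) (ˈte.na) (ˈpluk.kut) (ˈni:) sof.
Foot heads: 1, 2, 3, 4, 6, 8.
Primary stress on the leftmost head = syllable 1.
Primary stress: syllable 1 → ˈgi:.ro:f.de:f.te.na.pluk.kut.ni:.sof.

1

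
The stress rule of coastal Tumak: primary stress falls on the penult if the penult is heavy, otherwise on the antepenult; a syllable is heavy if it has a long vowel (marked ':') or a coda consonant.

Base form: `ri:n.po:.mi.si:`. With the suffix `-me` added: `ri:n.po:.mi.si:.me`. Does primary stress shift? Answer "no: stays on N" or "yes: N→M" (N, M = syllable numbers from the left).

Base `ri:n.po:.mi.si:` (4 syllables):
  Weights: 2 po: H, 3 mi L, 4 si: H.
  The penult (syllable 3, mi) is light, so stress falls on the antepenult (syllable 2, po:).
  → primary stress on syllable 2.
Suffixed `ri:n.po:.mi.si:.me` (5 syllables):
  Weights: 3 mi L, 4 si: H, 5 me L.
  The penult (syllable 4, si:) is heavy, so it takes stress.
  → primary stress on syllable 4.

yes: 2→4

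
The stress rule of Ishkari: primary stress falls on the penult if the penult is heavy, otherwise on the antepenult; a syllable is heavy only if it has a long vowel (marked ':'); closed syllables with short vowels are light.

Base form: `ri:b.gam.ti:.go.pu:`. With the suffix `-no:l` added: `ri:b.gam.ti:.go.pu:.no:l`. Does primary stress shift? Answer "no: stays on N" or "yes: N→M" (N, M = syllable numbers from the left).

Base `ri:b.gam.ti:.go.pu:` (5 syllables):
  Weights: 3 ti: H, 4 go L, 5 pu: H.
  The penult (syllable 4, go) is light, so stress falls on the antepenult (syllable 3, ti:).
  → primary stress on syllable 3.
Suffixed `ri:b.gam.ti:.go.pu:.no:l` (6 syllables):
  Weights: 4 go L, 5 pu: H, 6 no:l H.
  The penult (syllable 5, pu:) is heavy, so it takes stress.
  → primary stress on syllable 5.

yes: 3→5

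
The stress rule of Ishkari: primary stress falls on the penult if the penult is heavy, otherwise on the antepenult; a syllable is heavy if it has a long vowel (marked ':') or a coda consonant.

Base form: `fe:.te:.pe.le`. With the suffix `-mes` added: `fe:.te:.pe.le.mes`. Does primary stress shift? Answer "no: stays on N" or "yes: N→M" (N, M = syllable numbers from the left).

Base `fe:.te:.pe.le` (4 syllables):
  Weights: 2 te: H, 3 pe L, 4 le L.
  The penult (syllable 3, pe) is light, so stress falls on the antepenult (syllable 2, te:).
  → primary stress on syllable 2.
Suffixed `fe:.te:.pe.le.mes` (5 syllables):
  Weights: 3 pe L, 4 le L, 5 mes H.
  The penult (syllable 4, le) is light, so stress falls on the antepenult (syllable 3, pe).
  → primary stress on syllable 3.

yes: 2→3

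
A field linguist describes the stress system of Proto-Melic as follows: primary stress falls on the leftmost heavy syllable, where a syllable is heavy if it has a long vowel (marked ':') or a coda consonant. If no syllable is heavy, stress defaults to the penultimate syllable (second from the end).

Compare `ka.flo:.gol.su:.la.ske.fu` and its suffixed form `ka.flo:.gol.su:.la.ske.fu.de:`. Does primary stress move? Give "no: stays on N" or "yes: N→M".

no: stays on 2

Base `ka.flo:.gol.su:.la.ske.fu` (7 syllables):
  Weights: 1 ka L, 2 flo: H, 3 gol H, 4 su: H, 5 la L, 6 ske L, 7 fu L.
  Heavy syllables in the domain: 2, 3, 4. The leftmost is syllable 2 (flo:).
  → primary stress on syllable 2.
Suffixed `ka.flo:.gol.su:.la.ske.fu.de:` (8 syllables):
  Weights: 1 ka L, 2 flo: H, 3 gol H, 4 su: H, 5 la L, 6 ske L, 7 fu L, 8 de: H.
  Heavy syllables in the domain: 2, 3, 4, 8. The leftmost is syllable 2 (flo:).
  → primary stress on syllable 2.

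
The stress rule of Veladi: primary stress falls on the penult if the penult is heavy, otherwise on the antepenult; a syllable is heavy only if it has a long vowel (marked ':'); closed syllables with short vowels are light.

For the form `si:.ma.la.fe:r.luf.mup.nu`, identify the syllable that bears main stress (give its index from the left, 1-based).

5

Weights: 5 luf L, 6 mup L, 7 nu L.
The penult (syllable 6, mup) is light, so stress falls on the antepenult (syllable 5, luf).
Primary stress: syllable 5 → si:.ma.la.fe:r.ˈluf.mup.nu.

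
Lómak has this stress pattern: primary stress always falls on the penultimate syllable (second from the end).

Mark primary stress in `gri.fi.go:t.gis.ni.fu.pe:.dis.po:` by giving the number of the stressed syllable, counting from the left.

The word has 9 syllables; the penultimate syllable (second from the end) is syllable 8 (dis).
Primary stress: syllable 8 → gri.fi.go:t.gis.ni.fu.pe:.ˈdis.po:.

8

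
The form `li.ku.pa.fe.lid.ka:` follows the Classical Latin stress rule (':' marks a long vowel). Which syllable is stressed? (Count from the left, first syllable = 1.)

Classical Latin: stress the penult if heavy (long vowel or closed), else the antepenult.
Weights: 4 fe L, 5 lid H, 6 ka: H.
The penult (syllable 5, lid) is heavy, so it takes stress.
Stress on syllable 5: li.ku.pa.fe.ˈlid.ka:.

5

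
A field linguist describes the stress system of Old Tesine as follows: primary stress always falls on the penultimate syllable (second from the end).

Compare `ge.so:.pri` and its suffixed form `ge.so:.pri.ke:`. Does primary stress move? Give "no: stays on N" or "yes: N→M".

Base `ge.so:.pri` (3 syllables):
  The word has 3 syllables; the penultimate syllable (second from the end) is syllable 2 (so:).
  → primary stress on syllable 2.
Suffixed `ge.so:.pri.ke:` (4 syllables):
  The word has 4 syllables; the penultimate syllable (second from the end) is syllable 3 (pri).
  → primary stress on syllable 3.

yes: 2→3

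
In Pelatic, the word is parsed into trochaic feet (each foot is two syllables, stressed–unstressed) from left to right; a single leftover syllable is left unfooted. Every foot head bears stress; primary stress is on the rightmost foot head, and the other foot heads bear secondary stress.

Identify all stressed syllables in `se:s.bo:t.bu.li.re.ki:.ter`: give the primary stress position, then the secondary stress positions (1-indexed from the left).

Parse left to right into trochaic (ˈσσ) feet: (ˈse:s.bo:t) (ˈbu.li) (ˈre.ki:) ter. Syllable 7 is left unfooted.
Foot heads (stressed positions): 1, 3, 5.
End Rule Rightmost: primary stress on the rightmost head = syllable 5.
Secondary stress on 1, 3: ˌse:s.bo:t.ˌbu.li.ˈre.ki:.ter.

primary 5, secondary 1, 3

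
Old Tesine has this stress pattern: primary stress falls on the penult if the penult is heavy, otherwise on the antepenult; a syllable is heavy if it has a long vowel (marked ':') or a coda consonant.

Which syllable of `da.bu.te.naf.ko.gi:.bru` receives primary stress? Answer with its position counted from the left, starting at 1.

6

Weights: 5 ko L, 6 gi: H, 7 bru L.
The penult (syllable 6, gi:) is heavy, so it takes stress.
Primary stress: syllable 6 → da.bu.te.naf.ko.ˈgi:.bru.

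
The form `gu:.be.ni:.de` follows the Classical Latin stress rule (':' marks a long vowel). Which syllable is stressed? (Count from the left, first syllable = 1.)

Classical Latin: stress the penult if heavy (long vowel or closed), else the antepenult.
Weights: 2 be L, 3 ni: H, 4 de L.
The penult (syllable 3, ni:) is heavy, so it takes stress.
Stress on syllable 3: gu:.be.ˈni:.de.

3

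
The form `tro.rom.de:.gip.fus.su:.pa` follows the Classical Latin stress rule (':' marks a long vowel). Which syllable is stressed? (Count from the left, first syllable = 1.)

Classical Latin: stress the penult if heavy (long vowel or closed), else the antepenult.
Weights: 5 fus H, 6 su: H, 7 pa L.
The penult (syllable 6, su:) is heavy, so it takes stress.
Stress on syllable 6: tro.rom.de:.gip.fus.ˈsu:.pa.

6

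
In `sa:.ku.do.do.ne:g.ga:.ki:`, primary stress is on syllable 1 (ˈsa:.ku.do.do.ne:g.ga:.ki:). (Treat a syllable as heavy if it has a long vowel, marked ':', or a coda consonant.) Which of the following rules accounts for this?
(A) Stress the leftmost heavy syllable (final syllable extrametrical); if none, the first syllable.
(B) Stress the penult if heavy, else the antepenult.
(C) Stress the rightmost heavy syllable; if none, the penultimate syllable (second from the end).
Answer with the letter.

A

Rule A → syllable 1 ✓.
Rule B → syllable 6 (observed: 1).
Rule C → syllable 7 (observed: 1).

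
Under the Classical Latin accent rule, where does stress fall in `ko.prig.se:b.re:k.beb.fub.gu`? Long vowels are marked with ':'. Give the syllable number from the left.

Classical Latin: stress the penult if heavy (long vowel or closed), else the antepenult.
Weights: 5 beb H, 6 fub H, 7 gu L.
The penult (syllable 6, fub) is heavy, so it takes stress.
Stress on syllable 6: ko.prig.se:b.re:k.beb.ˈfub.gu.

6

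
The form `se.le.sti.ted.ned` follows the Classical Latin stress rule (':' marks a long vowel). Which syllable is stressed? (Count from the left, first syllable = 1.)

Classical Latin: stress the penult if heavy (long vowel or closed), else the antepenult.
Weights: 3 sti L, 4 ted H, 5 ned H.
The penult (syllable 4, ted) is heavy, so it takes stress.
Stress on syllable 4: se.le.sti.ˈted.ned.

4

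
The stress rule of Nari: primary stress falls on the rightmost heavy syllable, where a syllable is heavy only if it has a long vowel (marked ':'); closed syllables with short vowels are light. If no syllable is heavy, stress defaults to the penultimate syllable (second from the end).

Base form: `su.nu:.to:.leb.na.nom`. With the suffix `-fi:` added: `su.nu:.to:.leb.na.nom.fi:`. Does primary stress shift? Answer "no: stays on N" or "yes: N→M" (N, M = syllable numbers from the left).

Base `su.nu:.to:.leb.na.nom` (6 syllables):
  Weights: 1 su L, 2 nu: H, 3 to: H, 4 leb L, 5 na L, 6 nom L.
  Heavy syllables in the domain: 2, 3. The rightmost is syllable 3 (to:).
  → primary stress on syllable 3.
Suffixed `su.nu:.to:.leb.na.nom.fi:` (7 syllables):
  Weights: 1 su L, 2 nu: H, 3 to: H, 4 leb L, 5 na L, 6 nom L, 7 fi: H.
  Heavy syllables in the domain: 2, 3, 7. The rightmost is syllable 7 (fi:).
  → primary stress on syllable 7.

yes: 3→7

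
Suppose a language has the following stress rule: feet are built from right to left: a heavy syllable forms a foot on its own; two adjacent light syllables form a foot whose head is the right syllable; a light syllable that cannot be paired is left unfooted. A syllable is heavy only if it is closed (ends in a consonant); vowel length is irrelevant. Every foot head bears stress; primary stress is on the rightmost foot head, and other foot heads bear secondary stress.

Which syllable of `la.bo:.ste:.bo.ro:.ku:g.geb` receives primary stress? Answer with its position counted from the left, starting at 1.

Weights: 1 la L, 2 bo: L, 3 ste: L, 4 bo L, 5 ro: L, 6 ku:g H, 7 geb H.
Parse right to left (heavy = foot alone; LL = one foot; stranded L unfooted): la (bo:.ˈste:) (bo.ˈro:) (ˈku:g) (ˈgeb).
Foot heads: 3, 5, 6, 7.
Primary stress on the rightmost head = syllable 7.
Primary stress: syllable 7 → la.bo:.ste:.bo.ro:.ku:g.ˈgeb.

7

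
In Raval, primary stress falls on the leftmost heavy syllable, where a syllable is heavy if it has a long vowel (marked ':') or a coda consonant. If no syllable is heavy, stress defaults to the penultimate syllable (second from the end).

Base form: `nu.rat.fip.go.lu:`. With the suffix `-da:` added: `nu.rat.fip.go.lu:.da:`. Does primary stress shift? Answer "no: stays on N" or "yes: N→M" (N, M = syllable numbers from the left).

Base `nu.rat.fip.go.lu:` (5 syllables):
  Weights: 1 nu L, 2 rat H, 3 fip H, 4 go L, 5 lu: H.
  Heavy syllables in the domain: 2, 3, 5. The leftmost is syllable 2 (rat).
  → primary stress on syllable 2.
Suffixed `nu.rat.fip.go.lu:.da:` (6 syllables):
  Weights: 1 nu L, 2 rat H, 3 fip H, 4 go L, 5 lu: H, 6 da: H.
  Heavy syllables in the domain: 2, 3, 5, 6. The leftmost is syllable 2 (rat).
  → primary stress on syllable 2.

no: stays on 2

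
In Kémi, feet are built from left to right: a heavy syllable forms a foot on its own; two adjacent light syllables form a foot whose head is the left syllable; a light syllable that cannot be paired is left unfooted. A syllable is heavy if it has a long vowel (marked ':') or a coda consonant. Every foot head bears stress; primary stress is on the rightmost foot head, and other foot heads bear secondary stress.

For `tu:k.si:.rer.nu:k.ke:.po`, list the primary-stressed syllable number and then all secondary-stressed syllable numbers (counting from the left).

Weights: 1 tu:k H, 2 si: H, 3 rer H, 4 nu:k H, 5 ke: H, 6 po L.
Parse left to right (heavy = foot alone; LL = one foot; stranded L unfooted): (ˈtu:k) (ˈsi:) (ˈrer) (ˈnu:k) (ˈke:) po.
Foot heads: 1, 2, 3, 4, 5.
Primary stress on the rightmost head = syllable 5.
Secondary stress on 1, 2, 3, 4: ˌtu:k.ˌsi:.ˌrer.ˌnu:k.ˈke:.po.

primary 5, secondary 1, 2, 3, 4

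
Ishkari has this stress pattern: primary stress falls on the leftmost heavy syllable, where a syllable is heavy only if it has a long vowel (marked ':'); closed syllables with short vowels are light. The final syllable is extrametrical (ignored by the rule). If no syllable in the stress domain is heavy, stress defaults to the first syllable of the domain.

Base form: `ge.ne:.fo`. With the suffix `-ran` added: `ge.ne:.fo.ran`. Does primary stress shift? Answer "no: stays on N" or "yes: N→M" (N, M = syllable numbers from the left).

no: stays on 2

Base `ge.ne:.fo` (3 syllables):
  The final syllable (3, fo) is extrametrical; the stress domain is syllables 1–2.
  Weights: 1 ge L, 2 ne: H.
  Heavy syllables in the domain: 2. The leftmost is syllable 2 (ne:).
  → primary stress on syllable 2.
Suffixed `ge.ne:.fo.ran` (4 syllables):
  The final syllable (4, ran) is extrametrical; the stress domain is syllables 1–3.
  Weights: 1 ge L, 2 ne: H, 3 fo L.
  Heavy syllables in the domain: 2. The leftmost is syllable 2 (ne:).
  → primary stress on syllable 2.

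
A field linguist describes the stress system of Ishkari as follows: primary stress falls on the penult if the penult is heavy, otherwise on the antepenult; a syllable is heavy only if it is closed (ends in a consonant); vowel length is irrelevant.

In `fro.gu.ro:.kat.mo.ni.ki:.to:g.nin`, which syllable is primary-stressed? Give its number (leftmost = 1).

8

Weights: 7 ki: L, 8 to:g H, 9 nin H.
The penult (syllable 8, to:g) is heavy, so it takes stress.
Primary stress: syllable 8 → fro.gu.ro:.kat.mo.ni.ki:.ˈto:g.nin.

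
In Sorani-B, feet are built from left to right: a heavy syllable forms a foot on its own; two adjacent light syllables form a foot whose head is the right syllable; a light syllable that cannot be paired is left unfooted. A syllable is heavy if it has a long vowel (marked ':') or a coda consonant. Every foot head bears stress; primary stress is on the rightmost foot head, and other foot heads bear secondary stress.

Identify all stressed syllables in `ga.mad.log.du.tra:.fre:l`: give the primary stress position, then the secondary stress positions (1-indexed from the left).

Weights: 1 ga L, 2 mad H, 3 log H, 4 du L, 5 tra: H, 6 fre:l H.
Parse left to right (heavy = foot alone; LL = one foot; stranded L unfooted): ga (ˈmad) (ˈlog) du (ˈtra:) (ˈfre:l).
Foot heads: 2, 3, 5, 6.
Primary stress on the rightmost head = syllable 6.
Secondary stress on 2, 3, 5: ga.ˌmad.ˌlog.du.ˌtra:.ˈfre:l.

primary 6, secondary 2, 3, 5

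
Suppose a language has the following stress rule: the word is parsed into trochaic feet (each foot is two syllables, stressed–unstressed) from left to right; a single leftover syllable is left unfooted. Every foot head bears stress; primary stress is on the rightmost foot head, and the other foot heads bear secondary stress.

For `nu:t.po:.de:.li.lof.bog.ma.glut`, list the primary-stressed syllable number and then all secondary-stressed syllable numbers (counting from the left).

Parse left to right into trochaic (ˈσσ) feet: (ˈnu:t.po:) (ˈde:.li) (ˈlof.bog) (ˈma.glut).
Foot heads (stressed positions): 1, 3, 5, 7.
End Rule Rightmost: primary stress on the rightmost head = syllable 7.
Secondary stress on 1, 3, 5: ˌnu:t.po:.ˌde:.li.ˌlof.bog.ˈma.glut.

primary 7, secondary 1, 3, 5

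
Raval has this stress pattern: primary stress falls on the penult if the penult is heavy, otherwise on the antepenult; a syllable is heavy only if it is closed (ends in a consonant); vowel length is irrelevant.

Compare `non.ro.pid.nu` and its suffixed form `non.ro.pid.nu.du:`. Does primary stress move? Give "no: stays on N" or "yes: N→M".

no: stays on 3

Base `non.ro.pid.nu` (4 syllables):
  Weights: 2 ro L, 3 pid H, 4 nu L.
  The penult (syllable 3, pid) is heavy, so it takes stress.
  → primary stress on syllable 3.
Suffixed `non.ro.pid.nu.du:` (5 syllables):
  Weights: 3 pid H, 4 nu L, 5 du: L.
  The penult (syllable 4, nu) is light, so stress falls on the antepenult (syllable 3, pid).
  → primary stress on syllable 3.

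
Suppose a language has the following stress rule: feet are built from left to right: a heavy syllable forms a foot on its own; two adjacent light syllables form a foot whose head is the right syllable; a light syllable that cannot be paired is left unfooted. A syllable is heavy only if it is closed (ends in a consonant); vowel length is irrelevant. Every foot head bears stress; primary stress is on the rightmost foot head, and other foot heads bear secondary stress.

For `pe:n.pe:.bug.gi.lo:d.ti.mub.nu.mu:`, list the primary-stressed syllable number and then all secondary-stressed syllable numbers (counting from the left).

Weights: 1 pe:n H, 2 pe: L, 3 bug H, 4 gi L, 5 lo:d H, 6 ti L, 7 mub H, 8 nu L, 9 mu: L.
Parse left to right (heavy = foot alone; LL = one foot; stranded L unfooted): (ˈpe:n) pe: (ˈbug) gi (ˈlo:d) ti (ˈmub) (nu.ˈmu:).
Foot heads: 1, 3, 5, 7, 9.
Primary stress on the rightmost head = syllable 9.
Secondary stress on 1, 3, 5, 7: ˌpe:n.pe:.ˌbug.gi.ˌlo:d.ti.ˌmub.nu.ˈmu:.

primary 9, secondary 1, 3, 5, 7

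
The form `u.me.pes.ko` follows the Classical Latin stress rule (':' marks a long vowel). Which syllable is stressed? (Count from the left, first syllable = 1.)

3

Classical Latin: stress the penult if heavy (long vowel or closed), else the antepenult.
Weights: 2 me L, 3 pes H, 4 ko L.
The penult (syllable 3, pes) is heavy, so it takes stress.
Stress on syllable 3: u.me.ˈpes.ko.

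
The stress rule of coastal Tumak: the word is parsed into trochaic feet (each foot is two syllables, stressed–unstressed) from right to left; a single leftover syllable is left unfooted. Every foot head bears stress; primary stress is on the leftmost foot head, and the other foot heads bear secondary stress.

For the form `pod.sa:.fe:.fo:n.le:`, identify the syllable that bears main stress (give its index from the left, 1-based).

2

Parse right to left into trochaic (ˈσσ) feet: pod (ˈsa:.fe:) (ˈfo:n.le:). Syllable 1 is left unfooted.
Foot heads (stressed positions): 2, 4.
End Rule Leftmost: primary stress on the leftmost head = syllable 2.
Primary stress: syllable 2 → pod.ˈsa:.fe:.fo:n.le:.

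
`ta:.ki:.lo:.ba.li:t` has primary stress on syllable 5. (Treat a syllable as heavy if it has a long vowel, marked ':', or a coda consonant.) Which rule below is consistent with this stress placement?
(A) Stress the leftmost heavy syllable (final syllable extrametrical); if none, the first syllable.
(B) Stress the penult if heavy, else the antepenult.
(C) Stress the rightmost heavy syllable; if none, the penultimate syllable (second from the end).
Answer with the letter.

Rule A → syllable 1 (observed: 5).
Rule B → syllable 3 (observed: 5).
Rule C → syllable 5 ✓.

C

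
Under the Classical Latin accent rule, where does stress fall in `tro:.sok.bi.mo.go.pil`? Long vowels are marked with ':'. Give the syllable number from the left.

4

Classical Latin: stress the penult if heavy (long vowel or closed), else the antepenult.
Weights: 4 mo L, 5 go L, 6 pil H.
The penult (syllable 5, go) is light, so stress falls on the antepenult (syllable 4, mo).
Stress on syllable 4: tro:.sok.bi.ˈmo.go.pil.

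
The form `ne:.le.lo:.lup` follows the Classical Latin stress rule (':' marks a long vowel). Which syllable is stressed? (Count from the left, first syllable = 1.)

3

Classical Latin: stress the penult if heavy (long vowel or closed), else the antepenult.
Weights: 2 le L, 3 lo: H, 4 lup H.
The penult (syllable 3, lo:) is heavy, so it takes stress.
Stress on syllable 3: ne:.le.ˈlo:.lup.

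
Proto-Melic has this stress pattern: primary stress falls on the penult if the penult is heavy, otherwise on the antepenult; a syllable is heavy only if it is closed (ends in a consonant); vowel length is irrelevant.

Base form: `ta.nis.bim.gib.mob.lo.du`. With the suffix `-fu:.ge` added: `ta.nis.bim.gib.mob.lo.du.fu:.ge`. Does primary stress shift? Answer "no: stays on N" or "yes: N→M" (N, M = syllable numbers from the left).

yes: 5→7

Base `ta.nis.bim.gib.mob.lo.du` (7 syllables):
  Weights: 5 mob H, 6 lo L, 7 du L.
  The penult (syllable 6, lo) is light, so stress falls on the antepenult (syllable 5, mob).
  → primary stress on syllable 5.
Suffixed `ta.nis.bim.gib.mob.lo.du.fu:.ge` (9 syllables):
  Weights: 7 du L, 8 fu: L, 9 ge L.
  The penult (syllable 8, fu:) is light, so stress falls on the antepenult (syllable 7, du).
  → primary stress on syllable 7.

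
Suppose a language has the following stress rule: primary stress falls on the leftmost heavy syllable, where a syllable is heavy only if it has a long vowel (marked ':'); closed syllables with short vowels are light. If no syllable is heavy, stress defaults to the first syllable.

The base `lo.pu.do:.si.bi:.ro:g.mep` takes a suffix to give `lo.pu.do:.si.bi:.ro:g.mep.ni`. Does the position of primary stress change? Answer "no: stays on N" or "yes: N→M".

no: stays on 3

Base `lo.pu.do:.si.bi:.ro:g.mep` (7 syllables):
  Weights: 1 lo L, 2 pu L, 3 do: H, 4 si L, 5 bi: H, 6 ro:g H, 7 mep L.
  Heavy syllables in the domain: 3, 5, 6. The leftmost is syllable 3 (do:).
  → primary stress on syllable 3.
Suffixed `lo.pu.do:.si.bi:.ro:g.mep.ni` (8 syllables):
  Weights: 1 lo L, 2 pu L, 3 do: H, 4 si L, 5 bi: H, 6 ro:g H, 7 mep L, 8 ni L.
  Heavy syllables in the domain: 3, 5, 6. The leftmost is syllable 3 (do:).
  → primary stress on syllable 3.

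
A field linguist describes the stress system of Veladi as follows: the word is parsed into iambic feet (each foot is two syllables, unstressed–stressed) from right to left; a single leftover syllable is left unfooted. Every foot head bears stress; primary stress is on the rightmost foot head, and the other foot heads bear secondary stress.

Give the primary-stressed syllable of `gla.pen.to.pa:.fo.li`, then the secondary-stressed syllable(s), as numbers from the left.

Parse right to left into iambic (σˈσ) feet: (gla.ˈpen) (to.ˈpa:) (fo.ˈli).
Foot heads (stressed positions): 2, 4, 6.
End Rule Rightmost: primary stress on the rightmost head = syllable 6.
Secondary stress on 2, 4: gla.ˌpen.to.ˌpa:.fo.ˈli.

primary 6, secondary 2, 4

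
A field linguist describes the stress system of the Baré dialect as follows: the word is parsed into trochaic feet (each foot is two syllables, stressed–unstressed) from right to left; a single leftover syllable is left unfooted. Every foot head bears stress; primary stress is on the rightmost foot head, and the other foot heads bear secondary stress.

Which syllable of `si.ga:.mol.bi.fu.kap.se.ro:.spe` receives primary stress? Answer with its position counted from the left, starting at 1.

Parse right to left into trochaic (ˈσσ) feet: si (ˈga:.mol) (ˈbi.fu) (ˈkap.se) (ˈro:.spe). Syllable 1 is left unfooted.
Foot heads (stressed positions): 2, 4, 6, 8.
End Rule Rightmost: primary stress on the rightmost head = syllable 8.
Primary stress: syllable 8 → si.ga:.mol.bi.fu.kap.se.ˈro:.spe.

8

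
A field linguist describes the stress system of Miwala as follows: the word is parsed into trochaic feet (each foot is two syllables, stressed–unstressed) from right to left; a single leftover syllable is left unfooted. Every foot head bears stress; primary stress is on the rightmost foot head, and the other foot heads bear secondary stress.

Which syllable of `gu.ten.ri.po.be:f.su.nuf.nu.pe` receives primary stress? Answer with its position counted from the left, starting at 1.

Parse right to left into trochaic (ˈσσ) feet: gu (ˈten.ri) (ˈpo.be:f) (ˈsu.nuf) (ˈnu.pe). Syllable 1 is left unfooted.
Foot heads (stressed positions): 2, 4, 6, 8.
End Rule Rightmost: primary stress on the rightmost head = syllable 8.
Primary stress: syllable 8 → gu.ten.ri.po.be:f.su.nuf.ˈnu.pe.

8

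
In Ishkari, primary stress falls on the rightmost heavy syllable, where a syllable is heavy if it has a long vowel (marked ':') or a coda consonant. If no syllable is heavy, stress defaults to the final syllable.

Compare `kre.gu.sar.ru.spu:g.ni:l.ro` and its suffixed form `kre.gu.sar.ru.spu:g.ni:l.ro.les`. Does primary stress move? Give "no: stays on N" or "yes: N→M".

Base `kre.gu.sar.ru.spu:g.ni:l.ro` (7 syllables):
  Weights: 1 kre L, 2 gu L, 3 sar H, 4 ru L, 5 spu:g H, 6 ni:l H, 7 ro L.
  Heavy syllables in the domain: 3, 5, 6. The rightmost is syllable 6 (ni:l).
  → primary stress on syllable 6.
Suffixed `kre.gu.sar.ru.spu:g.ni:l.ro.les` (8 syllables):
  Weights: 1 kre L, 2 gu L, 3 sar H, 4 ru L, 5 spu:g H, 6 ni:l H, 7 ro L, 8 les H.
  Heavy syllables in the domain: 3, 5, 6, 8. The rightmost is syllable 8 (les).
  → primary stress on syllable 8.

yes: 6→8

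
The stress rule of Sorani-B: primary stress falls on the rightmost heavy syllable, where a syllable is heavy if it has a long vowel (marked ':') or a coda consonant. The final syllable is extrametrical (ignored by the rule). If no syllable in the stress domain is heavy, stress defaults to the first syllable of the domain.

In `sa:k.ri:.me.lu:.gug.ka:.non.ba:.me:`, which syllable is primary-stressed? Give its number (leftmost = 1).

8

The final syllable (9, me:) is extrametrical; the stress domain is syllables 1–8.
Weights: 1 sa:k H, 2 ri: H, 3 me L, 4 lu: H, 5 gug H, 6 ka: H, 7 non H, 8 ba: H.
Heavy syllables in the domain: 1, 2, 4, 5, 6, 7, 8. The rightmost is syllable 8 (ba:).
Primary stress: syllable 8 → sa:k.ri:.me.lu:.gug.ka:.non.ˈba:.me:.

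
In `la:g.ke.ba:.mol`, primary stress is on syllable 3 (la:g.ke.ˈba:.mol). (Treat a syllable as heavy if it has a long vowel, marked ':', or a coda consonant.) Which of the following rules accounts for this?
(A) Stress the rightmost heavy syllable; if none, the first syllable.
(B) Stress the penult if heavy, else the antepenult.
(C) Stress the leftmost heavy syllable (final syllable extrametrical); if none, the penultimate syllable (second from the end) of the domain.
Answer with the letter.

Rule A → syllable 4 (observed: 3).
Rule B → syllable 3 ✓.
Rule C → syllable 1 (observed: 3).

B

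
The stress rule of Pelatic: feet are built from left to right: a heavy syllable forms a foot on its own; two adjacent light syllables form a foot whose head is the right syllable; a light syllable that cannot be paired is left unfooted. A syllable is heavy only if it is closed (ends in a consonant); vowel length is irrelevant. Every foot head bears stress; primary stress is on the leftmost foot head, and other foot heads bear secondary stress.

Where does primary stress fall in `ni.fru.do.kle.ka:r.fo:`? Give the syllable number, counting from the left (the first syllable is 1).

Weights: 1 ni L, 2 fru L, 3 do L, 4 kle L, 5 ka:r H, 6 fo: L.
Parse left to right (heavy = foot alone; LL = one foot; stranded L unfooted): (ni.ˈfru) (do.ˈkle) (ˈka:r) fo:.
Foot heads: 2, 4, 5.
Primary stress on the leftmost head = syllable 2.
Primary stress: syllable 2 → ni.ˈfru.do.kle.ka:r.fo:.

2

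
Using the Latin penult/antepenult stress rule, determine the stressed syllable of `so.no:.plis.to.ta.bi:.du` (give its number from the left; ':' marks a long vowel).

6

Classical Latin: stress the penult if heavy (long vowel or closed), else the antepenult.
Weights: 5 ta L, 6 bi: H, 7 du L.
The penult (syllable 6, bi:) is heavy, so it takes stress.
Stress on syllable 6: so.no:.plis.to.ta.ˈbi:.du.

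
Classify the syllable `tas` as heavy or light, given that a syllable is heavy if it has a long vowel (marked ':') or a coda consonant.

`tas`: short vowel, closed (coda /s/). Closed → heavy.

heavy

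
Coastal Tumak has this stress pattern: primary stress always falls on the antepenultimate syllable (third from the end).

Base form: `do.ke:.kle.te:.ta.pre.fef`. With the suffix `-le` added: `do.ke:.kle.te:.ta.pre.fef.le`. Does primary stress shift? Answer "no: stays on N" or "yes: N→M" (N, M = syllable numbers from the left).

Base `do.ke:.kle.te:.ta.pre.fef` (7 syllables):
  The word has 7 syllables; the antepenultimate syllable (third from the end) is syllable 5 (ta).
  → primary stress on syllable 5.
Suffixed `do.ke:.kle.te:.ta.pre.fef.le` (8 syllables):
  The word has 8 syllables; the antepenultimate syllable (third from the end) is syllable 6 (pre).
  → primary stress on syllable 6.

yes: 5→6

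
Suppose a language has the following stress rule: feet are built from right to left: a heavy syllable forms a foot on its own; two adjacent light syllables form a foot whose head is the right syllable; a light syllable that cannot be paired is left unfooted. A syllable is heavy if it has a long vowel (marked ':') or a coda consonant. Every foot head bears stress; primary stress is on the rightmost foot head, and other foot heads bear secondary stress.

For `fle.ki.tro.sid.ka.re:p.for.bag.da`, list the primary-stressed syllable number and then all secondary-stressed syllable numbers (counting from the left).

primary 8, secondary 3, 4, 6, 7

Weights: 1 fle L, 2 ki L, 3 tro L, 4 sid H, 5 ka L, 6 re:p H, 7 for H, 8 bag H, 9 da L.
Parse right to left (heavy = foot alone; LL = one foot; stranded L unfooted): fle (ki.ˈtro) (ˈsid) ka (ˈre:p) (ˈfor) (ˈbag) da.
Foot heads: 3, 4, 6, 7, 8.
Primary stress on the rightmost head = syllable 8.
Secondary stress on 3, 4, 6, 7: fle.ki.ˌtro.ˌsid.ka.ˌre:p.ˌfor.ˈbag.da.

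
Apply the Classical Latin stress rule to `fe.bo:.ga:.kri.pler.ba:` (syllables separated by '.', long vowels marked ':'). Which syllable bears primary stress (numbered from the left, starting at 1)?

5

Classical Latin: stress the penult if heavy (long vowel or closed), else the antepenult.
Weights: 4 kri L, 5 pler H, 6 ba: H.
The penult (syllable 5, pler) is heavy, so it takes stress.
Stress on syllable 5: fe.bo:.ga:.kri.ˈpler.ba:.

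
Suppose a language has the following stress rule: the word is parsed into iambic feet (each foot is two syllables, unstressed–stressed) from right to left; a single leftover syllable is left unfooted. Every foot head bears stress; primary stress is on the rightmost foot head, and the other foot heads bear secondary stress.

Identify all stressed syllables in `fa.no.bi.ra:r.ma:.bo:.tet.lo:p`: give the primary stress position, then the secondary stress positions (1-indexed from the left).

Parse right to left into iambic (σˈσ) feet: (fa.ˈno) (bi.ˈra:r) (ma:.ˈbo:) (tet.ˈlo:p).
Foot heads (stressed positions): 2, 4, 6, 8.
End Rule Rightmost: primary stress on the rightmost head = syllable 8.
Secondary stress on 2, 4, 6: fa.ˌno.bi.ˌra:r.ma:.ˌbo:.tet.ˈlo:p.

primary 8, secondary 2, 4, 6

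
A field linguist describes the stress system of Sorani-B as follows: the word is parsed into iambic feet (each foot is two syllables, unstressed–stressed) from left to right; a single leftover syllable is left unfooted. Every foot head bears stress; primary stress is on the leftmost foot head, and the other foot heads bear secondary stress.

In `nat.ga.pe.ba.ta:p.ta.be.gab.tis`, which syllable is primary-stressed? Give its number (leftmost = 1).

2

Parse left to right into iambic (σˈσ) feet: (nat.ˈga) (pe.ˈba) (ta:p.ˈta) (be.ˈgab) tis. Syllable 9 is left unfooted.
Foot heads (stressed positions): 2, 4, 6, 8.
End Rule Leftmost: primary stress on the leftmost head = syllable 2.
Primary stress: syllable 2 → nat.ˈga.pe.ba.ta:p.ta.be.gab.tis.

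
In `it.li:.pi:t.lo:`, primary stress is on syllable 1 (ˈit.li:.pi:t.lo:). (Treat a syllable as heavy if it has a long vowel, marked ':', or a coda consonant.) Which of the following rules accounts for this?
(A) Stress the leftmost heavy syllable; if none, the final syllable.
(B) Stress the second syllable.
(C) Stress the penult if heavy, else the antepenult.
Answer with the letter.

A

Rule A → syllable 1 ✓.
Rule B → syllable 2 (observed: 1).
Rule C → syllable 3 (observed: 1).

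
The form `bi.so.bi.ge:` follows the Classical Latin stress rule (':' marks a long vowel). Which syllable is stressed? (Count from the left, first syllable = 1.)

Classical Latin: stress the penult if heavy (long vowel or closed), else the antepenult.
Weights: 2 so L, 3 bi L, 4 ge: H.
The penult (syllable 3, bi) is light, so stress falls on the antepenult (syllable 2, so).
Stress on syllable 2: bi.ˈso.bi.ge:.

2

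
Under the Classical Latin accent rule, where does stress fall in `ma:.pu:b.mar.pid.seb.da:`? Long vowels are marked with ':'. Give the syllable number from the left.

5

Classical Latin: stress the penult if heavy (long vowel or closed), else the antepenult.
Weights: 4 pid H, 5 seb H, 6 da: H.
The penult (syllable 5, seb) is heavy, so it takes stress.
Stress on syllable 5: ma:.pu:b.mar.pid.ˈseb.da:.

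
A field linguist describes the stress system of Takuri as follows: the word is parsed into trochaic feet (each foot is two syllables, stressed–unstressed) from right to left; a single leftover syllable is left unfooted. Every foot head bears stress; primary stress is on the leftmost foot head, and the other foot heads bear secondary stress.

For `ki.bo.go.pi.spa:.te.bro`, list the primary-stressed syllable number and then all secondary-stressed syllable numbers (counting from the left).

Parse right to left into trochaic (ˈσσ) feet: ki (ˈbo.go) (ˈpi.spa:) (ˈte.bro). Syllable 1 is left unfooted.
Foot heads (stressed positions): 2, 4, 6.
End Rule Leftmost: primary stress on the leftmost head = syllable 2.
Secondary stress on 4, 6: ki.ˈbo.go.ˌpi.spa:.ˌte.bro.

primary 2, secondary 4, 6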